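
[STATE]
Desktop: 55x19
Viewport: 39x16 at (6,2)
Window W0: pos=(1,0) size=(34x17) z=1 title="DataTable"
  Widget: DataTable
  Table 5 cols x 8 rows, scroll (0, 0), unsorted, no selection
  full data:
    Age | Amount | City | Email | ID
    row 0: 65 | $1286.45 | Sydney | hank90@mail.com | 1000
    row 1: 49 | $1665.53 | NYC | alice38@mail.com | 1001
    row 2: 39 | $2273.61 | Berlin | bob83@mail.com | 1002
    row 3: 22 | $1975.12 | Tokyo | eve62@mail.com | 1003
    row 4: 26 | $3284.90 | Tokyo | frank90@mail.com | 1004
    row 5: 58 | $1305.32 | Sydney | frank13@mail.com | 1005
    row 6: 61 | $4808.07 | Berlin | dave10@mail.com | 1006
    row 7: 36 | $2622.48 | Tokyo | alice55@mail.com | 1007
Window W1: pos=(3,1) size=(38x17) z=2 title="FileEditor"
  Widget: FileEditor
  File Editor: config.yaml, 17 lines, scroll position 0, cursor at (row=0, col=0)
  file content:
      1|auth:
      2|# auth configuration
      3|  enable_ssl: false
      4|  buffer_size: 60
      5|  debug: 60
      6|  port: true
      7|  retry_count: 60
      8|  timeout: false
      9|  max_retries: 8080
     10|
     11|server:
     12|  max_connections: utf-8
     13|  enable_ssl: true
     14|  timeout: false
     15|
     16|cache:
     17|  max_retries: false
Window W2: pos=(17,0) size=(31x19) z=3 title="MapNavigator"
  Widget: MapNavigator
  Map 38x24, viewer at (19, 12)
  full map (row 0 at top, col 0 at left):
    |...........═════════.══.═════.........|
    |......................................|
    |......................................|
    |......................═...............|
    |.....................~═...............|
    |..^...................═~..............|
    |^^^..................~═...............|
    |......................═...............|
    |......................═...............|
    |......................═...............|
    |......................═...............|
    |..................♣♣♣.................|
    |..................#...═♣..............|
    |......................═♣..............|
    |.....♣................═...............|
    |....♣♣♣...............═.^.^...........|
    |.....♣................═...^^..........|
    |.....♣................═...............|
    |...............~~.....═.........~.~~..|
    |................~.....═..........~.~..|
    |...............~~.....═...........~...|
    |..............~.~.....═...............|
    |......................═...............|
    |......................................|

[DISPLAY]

ileEditor  ┠───────────────────────────
───────────┃.................═~........
th:        ┃................~═.........
auth config┃.................═.........
enable_ssl:┃.................═.........
buffer_size┃.................═.........
debug: 60  ┃.................═.........
port: true ┃.............♣♣♣...........
retry_count┃.............#@..═♣........
timeout: fa┃.................═♣........
max_retries┃♣................═.........
           ┃♣♣...............═.^.^.....
rver:      ┃♣................═...^^....
max_connect┃♣................═.........
enable_ssl:┃..........~~.....═.........
━━━━━━━━━━━┃...........~.....═.........


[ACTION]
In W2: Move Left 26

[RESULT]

ileEditor  ┠───────────────────────────
───────────┃              ..^..........
th:        ┃              ^^^..........
auth config┃              .............
enable_ssl:┃              .............
buffer_size┃              .............
debug: 60  ┃              .............
port: true ┃              .............
retry_count┃              @............
timeout: fa┃              .............
max_retries┃              .....♣.......
           ┃              ....♣♣♣......
rver:      ┃              .....♣.......
max_connect┃              .....♣.......
enable_ssl:┃              .............
━━━━━━━━━━━┃              .............


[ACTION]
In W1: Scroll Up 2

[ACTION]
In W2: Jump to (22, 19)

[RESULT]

ileEditor  ┠───────────────────────────
───────────┃..........#...═♣...........
th:        ┃..............═♣...........
auth config┃..............═............
enable_ssl:┃..............═.^.^........
buffer_size┃..............═...^^.......
debug: 60  ┃..............═............
port: true ┃.......~~.....═.........~.~
retry_count┃........~.....@..........~.
timeout: fa┃.......~~.....═...........~
max_retries┃......~.~.....═............
           ┃..............═............
rver:      ┃...........................
max_connect┃                           
enable_ssl:┃                           
━━━━━━━━━━━┃                           


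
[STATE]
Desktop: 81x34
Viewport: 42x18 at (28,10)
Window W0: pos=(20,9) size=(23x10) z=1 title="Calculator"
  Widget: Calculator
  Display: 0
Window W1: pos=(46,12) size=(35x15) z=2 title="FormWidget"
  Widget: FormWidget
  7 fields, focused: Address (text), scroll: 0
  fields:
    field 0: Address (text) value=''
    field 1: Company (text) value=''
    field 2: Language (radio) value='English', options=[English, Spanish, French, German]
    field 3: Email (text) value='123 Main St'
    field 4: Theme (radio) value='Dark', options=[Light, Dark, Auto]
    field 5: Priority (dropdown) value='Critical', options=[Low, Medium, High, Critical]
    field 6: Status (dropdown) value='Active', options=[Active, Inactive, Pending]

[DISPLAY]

ator          ┃                           
──────────────┨                           
             0┃   ┏━━━━━━━━━━━━━━━━━━━━━━━
─┬───┬───┐    ┃   ┃ FormWidget            
 │ 9 │ ÷ │    ┃   ┠───────────────────────
─┼───┼───┤    ┃   ┃> Address:    [        
 │ 6 │ × │    ┃   ┃  Company:    [        
─┴───┴───┘    ┃   ┃  Language:   (●) Engli
━━━━━━━━━━━━━━┛   ┃  Email:      [123 Main
                  ┃  Theme:      ( ) Light
                  ┃  Priority:   [Critical
                  ┃  Status:     [Active  
                  ┃                       
                  ┃                       
                  ┃                       
                  ┃                       
                  ┗━━━━━━━━━━━━━━━━━━━━━━━
                                          


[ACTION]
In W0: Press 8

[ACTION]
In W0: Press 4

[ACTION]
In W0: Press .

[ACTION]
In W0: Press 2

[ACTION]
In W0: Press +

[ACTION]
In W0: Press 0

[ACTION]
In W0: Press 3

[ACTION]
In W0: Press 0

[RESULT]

ator          ┃                           
──────────────┨                           
            30┃   ┏━━━━━━━━━━━━━━━━━━━━━━━
─┬───┬───┐    ┃   ┃ FormWidget            
 │ 9 │ ÷ │    ┃   ┠───────────────────────
─┼───┼───┤    ┃   ┃> Address:    [        
 │ 6 │ × │    ┃   ┃  Company:    [        
─┴───┴───┘    ┃   ┃  Language:   (●) Engli
━━━━━━━━━━━━━━┛   ┃  Email:      [123 Main
                  ┃  Theme:      ( ) Light
                  ┃  Priority:   [Critical
                  ┃  Status:     [Active  
                  ┃                       
                  ┃                       
                  ┃                       
                  ┃                       
                  ┗━━━━━━━━━━━━━━━━━━━━━━━
                                          


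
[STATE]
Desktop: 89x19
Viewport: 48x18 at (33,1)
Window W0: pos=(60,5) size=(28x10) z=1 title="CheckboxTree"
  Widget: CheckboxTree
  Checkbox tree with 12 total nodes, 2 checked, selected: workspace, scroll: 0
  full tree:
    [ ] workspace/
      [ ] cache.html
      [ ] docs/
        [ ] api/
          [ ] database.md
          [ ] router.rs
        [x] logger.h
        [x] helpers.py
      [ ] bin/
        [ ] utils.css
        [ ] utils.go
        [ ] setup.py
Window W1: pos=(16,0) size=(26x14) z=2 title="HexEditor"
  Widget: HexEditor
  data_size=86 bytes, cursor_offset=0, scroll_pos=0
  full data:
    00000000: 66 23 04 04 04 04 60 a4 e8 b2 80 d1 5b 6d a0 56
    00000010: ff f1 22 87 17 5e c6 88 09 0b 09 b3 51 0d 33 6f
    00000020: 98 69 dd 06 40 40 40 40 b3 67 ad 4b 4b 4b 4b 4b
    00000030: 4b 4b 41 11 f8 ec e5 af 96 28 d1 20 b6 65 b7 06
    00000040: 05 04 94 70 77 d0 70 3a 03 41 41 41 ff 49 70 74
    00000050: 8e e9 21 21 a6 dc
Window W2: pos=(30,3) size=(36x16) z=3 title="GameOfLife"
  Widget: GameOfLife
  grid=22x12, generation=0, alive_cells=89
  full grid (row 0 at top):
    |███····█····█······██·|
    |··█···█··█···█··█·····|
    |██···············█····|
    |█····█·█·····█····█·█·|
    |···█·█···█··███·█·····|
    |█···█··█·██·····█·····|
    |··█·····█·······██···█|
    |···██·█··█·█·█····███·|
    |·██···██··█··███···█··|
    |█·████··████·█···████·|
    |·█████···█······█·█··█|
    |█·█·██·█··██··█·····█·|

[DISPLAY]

        ┃                                       
────────┨                                       
━━━━━━━━━━━━━━━━━━━━━━━━━━━━━━━━┓               
ameOfLife                       ┃               
────────────────────────────────┨━━━━━━━━━━━━━━━
n: 0                            ┃kboxTree       
█····█····█······██·            ┃───────────────
█···█··█···█··█·····            ┃workspace/     
···············█····            ┃] cache.html   
···█·█·····█····█·█·            ┃] docs/        
·█·█···█··███·█·····            ┃[ ] api/       
··█··█·██·····█·····            ┃  [ ] database.
█·····█·······██···█            ┃  [ ] router.rs
·██·█··█·█·█····███·            ┃━━━━━━━━━━━━━━━
█···██··█··███···█··            ┃               
████··████·█···████·            ┃               
████···█······█·█··█            ┃               
━━━━━━━━━━━━━━━━━━━━━━━━━━━━━━━━┛               


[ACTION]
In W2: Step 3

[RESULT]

        ┃                                       
────────┨                                       
━━━━━━━━━━━━━━━━━━━━━━━━━━━━━━━━┓               
ameOfLife                       ┃               
────────────────────────────────┨━━━━━━━━━━━━━━━
n: 3                            ┃kboxTree       
█···················            ┃───────────────
██··················            ┃workspace/     
█·········█·········            ┃] cache.html   
█·███···███·█··██···            ┃] docs/        
█·███··█···██··█····            ┃[ ] api/       
███·█··█············            ┃  [ ] database.
██···········█···██·            ┃  [ ] router.rs
██······█····█···███            ┃━━━━━━━━━━━━━━━
█···██████····██·█··            ┃               
···█··█··█·████·█···            ┃               
····█·█···█████·█···            ┃               
━━━━━━━━━━━━━━━━━━━━━━━━━━━━━━━━┛               


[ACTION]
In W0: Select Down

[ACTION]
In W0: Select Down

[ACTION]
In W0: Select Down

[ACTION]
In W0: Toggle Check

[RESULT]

        ┃                                       
────────┨                                       
━━━━━━━━━━━━━━━━━━━━━━━━━━━━━━━━┓               
ameOfLife                       ┃               
────────────────────────────────┨━━━━━━━━━━━━━━━
n: 3                            ┃kboxTree       
█···················            ┃───────────────
██··················            ┃workspace/     
█·········█·········            ┃] cache.html   
█·███···███·█··██···            ┃] docs/        
█·███··█···██··█····            ┃[x] api/       
███·█··█············            ┃  [x] database.
██···········█···██·            ┃  [x] router.rs
██······█····█···███            ┃━━━━━━━━━━━━━━━
█···██████····██·█··            ┃               
···█··█··█·████·█···            ┃               
····█·█···█████·█···            ┃               
━━━━━━━━━━━━━━━━━━━━━━━━━━━━━━━━┛               


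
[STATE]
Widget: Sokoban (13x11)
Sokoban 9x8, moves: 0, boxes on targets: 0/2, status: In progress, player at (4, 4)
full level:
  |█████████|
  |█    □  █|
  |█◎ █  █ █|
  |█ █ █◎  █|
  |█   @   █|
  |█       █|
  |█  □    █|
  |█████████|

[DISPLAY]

█████████    
█    □  █    
█◎ █  █ █    
█ █ █◎  █    
█   @   █    
█       █    
█  □    █    
█████████    
Moves: 0  0/2
             
             


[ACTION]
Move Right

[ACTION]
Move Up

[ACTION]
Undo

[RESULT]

█████████    
█    □  █    
█◎ █  █ █    
█ █ █◎  █    
█    @  █    
█       █    
█  □    █    
█████████    
Moves: 1  0/2
             
             


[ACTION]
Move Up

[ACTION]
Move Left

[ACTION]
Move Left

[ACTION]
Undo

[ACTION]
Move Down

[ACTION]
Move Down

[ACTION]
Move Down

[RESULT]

█████████    
█    □  █    
█◎ █  █ █    
█ █ █◎  █    
█       █    
█       █    
█  □ @  █    
█████████    
Moves: 3  0/2
             
             


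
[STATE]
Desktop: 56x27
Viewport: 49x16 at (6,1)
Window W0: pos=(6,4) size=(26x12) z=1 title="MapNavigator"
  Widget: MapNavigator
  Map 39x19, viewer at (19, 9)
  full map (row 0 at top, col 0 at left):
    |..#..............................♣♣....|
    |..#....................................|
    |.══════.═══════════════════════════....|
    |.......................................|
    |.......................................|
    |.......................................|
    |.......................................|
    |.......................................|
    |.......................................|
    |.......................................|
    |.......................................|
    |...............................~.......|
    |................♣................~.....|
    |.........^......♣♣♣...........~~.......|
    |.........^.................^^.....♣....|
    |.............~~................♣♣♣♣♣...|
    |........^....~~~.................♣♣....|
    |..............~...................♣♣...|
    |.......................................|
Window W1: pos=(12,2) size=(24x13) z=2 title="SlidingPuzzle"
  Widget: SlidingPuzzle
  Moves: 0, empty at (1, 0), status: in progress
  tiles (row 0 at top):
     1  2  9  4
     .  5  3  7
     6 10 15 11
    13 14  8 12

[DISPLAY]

                                                 
      ┏━━━━━━━━━━━━━━━━━━━━━━┓                   
      ┃ SlidingPuzzle        ┃                   
┏━━━━━┠──────────────────────┨                   
┃ MapN┃┌────┬────┬────┬────┐ ┃                   
┠─────┃│  1 │  2 │  9 │  4 │ ┃                   
┃.....┃├────┼────┼────┼────┤ ┃                   
┃.....┃│    │  5 │  3 │  7 │ ┃                   
┃.....┃├────┼────┼────┼────┤ ┃                   
┃.....┃│  6 │ 10 │ 15 │ 11 │ ┃                   
┃.....┃├────┼────┼────┼────┤ ┃                   
┃.....┃│ 13 │ 14 │  8 │ 12 │ ┃                   
┃.....┃└────┴────┴────┴────┘ ┃                   
┃.....┗━━━━━━━━━━━━━━━━━━━━━━┛                   
┗━━━━━━━━━━━━━━━━━━━━━━━━┛                       
                                                 


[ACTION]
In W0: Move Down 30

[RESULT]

                                                 
      ┏━━━━━━━━━━━━━━━━━━━━━━┓                   
      ┃ SlidingPuzzle        ┃                   
┏━━━━━┠──────────────────────┨                   
┃ MapN┃┌────┬────┬────┬────┐ ┃                   
┠─────┃│  1 │  2 │  9 │  4 │ ┃                   
┃..^..┃├────┼────┼────┼────┤ ┃                   
┃.....┃│    │  5 │  3 │  7 │ ┃                   
┃.^...┃├────┼────┼────┼────┤ ┃                   
┃.....┃│  6 │ 10 │ 15 │ 11 │ ┃                   
┃.....┃├────┼────┼────┼────┤ ┃                   
┃     ┃│ 13 │ 14 │  8 │ 12 │ ┃                   
┃     ┃└────┴────┴────┴────┘ ┃                   
┃     ┗━━━━━━━━━━━━━━━━━━━━━━┛                   
┗━━━━━━━━━━━━━━━━━━━━━━━━┛                       
                                                 


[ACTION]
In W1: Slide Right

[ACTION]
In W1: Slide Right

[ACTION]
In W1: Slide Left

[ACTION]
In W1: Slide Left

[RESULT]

                                                 
      ┏━━━━━━━━━━━━━━━━━━━━━━┓                   
      ┃ SlidingPuzzle        ┃                   
┏━━━━━┠──────────────────────┨                   
┃ MapN┃┌────┬────┬────┬────┐ ┃                   
┠─────┃│  1 │  2 │  9 │  4 │ ┃                   
┃..^..┃├────┼────┼────┼────┤ ┃                   
┃.....┃│  5 │  3 │    │  7 │ ┃                   
┃.^...┃├────┼────┼────┼────┤ ┃                   
┃.....┃│  6 │ 10 │ 15 │ 11 │ ┃                   
┃.....┃├────┼────┼────┼────┤ ┃                   
┃     ┃│ 13 │ 14 │  8 │ 12 │ ┃                   
┃     ┃└────┴────┴────┴────┘ ┃                   
┃     ┗━━━━━━━━━━━━━━━━━━━━━━┛                   
┗━━━━━━━━━━━━━━━━━━━━━━━━┛                       
                                                 


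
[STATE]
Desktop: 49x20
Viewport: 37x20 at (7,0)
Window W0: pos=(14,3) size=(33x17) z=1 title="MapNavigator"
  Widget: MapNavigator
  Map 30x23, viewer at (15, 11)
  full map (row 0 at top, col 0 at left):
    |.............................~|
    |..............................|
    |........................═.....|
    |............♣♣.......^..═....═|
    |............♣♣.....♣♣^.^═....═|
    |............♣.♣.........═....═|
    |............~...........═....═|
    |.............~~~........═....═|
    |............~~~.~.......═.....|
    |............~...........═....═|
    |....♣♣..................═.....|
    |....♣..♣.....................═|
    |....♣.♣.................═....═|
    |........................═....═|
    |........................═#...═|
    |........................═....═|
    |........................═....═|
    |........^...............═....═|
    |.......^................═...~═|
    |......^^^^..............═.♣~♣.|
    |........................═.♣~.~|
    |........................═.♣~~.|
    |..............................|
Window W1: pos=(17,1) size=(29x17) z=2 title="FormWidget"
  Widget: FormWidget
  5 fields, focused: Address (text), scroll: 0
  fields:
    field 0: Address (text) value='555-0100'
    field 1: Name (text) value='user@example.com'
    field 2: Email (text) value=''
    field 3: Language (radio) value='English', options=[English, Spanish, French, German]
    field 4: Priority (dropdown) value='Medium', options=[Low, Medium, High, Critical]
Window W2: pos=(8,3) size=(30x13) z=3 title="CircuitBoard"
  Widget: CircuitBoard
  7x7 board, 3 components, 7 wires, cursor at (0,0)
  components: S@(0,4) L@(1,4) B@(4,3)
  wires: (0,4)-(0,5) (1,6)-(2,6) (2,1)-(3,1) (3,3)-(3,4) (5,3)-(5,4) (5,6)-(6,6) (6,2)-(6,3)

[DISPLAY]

                                     
          ┏━━━━━━━━━━━━━━━━━━━━━━━━━━
          ┃ FormWidget               
 ┏━━━━━━━━━━━━━━━━━━━━━━━━━━━━┓──────
 ┃ CircuitBoard               ┃100   
 ┠────────────────────────────┨exampl
 ┃   0 1 2 3 4 5 6            ┃      
 ┃0  [.]              S ─ ·   ┃glish 
 ┃                            ┃m    ▼
 ┃1                   L       ┃      
 ┃                            ┃      
 ┃2       ·                   ┃      
 ┃        │                   ┃      
 ┃3       ·       · ─ ·       ┃      
 ┃                            ┃      
 ┗━━━━━━━━━━━━━━━━━━━━━━━━━━━━┛      
       ┃..┃                          
       ┃..┗━━━━━━━━━━━━━━━━━━━━━━━━━━
       ┃........^...............═....
       ┗━━━━━━━━━━━━━━━━━━━━━━━━━━━━━


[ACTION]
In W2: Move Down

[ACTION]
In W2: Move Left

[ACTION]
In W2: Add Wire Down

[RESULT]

                                     
          ┏━━━━━━━━━━━━━━━━━━━━━━━━━━
          ┃ FormWidget               
 ┏━━━━━━━━━━━━━━━━━━━━━━━━━━━━┓──────
 ┃ CircuitBoard               ┃100   
 ┠────────────────────────────┨exampl
 ┃   0 1 2 3 4 5 6            ┃      
 ┃0                   S ─ ·   ┃glish 
 ┃                            ┃m    ▼
 ┃1  [.]              L       ┃      
 ┃    │                       ┃      
 ┃2   ·   ·                   ┃      
 ┃        │                   ┃      
 ┃3       ·       · ─ ·       ┃      
 ┃                            ┃      
 ┗━━━━━━━━━━━━━━━━━━━━━━━━━━━━┛      
       ┃..┃                          
       ┃..┗━━━━━━━━━━━━━━━━━━━━━━━━━━
       ┃........^...............═....
       ┗━━━━━━━━━━━━━━━━━━━━━━━━━━━━━


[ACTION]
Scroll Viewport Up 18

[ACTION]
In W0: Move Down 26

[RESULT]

                                     
          ┏━━━━━━━━━━━━━━━━━━━━━━━━━━
          ┃ FormWidget               
 ┏━━━━━━━━━━━━━━━━━━━━━━━━━━━━┓──────
 ┃ CircuitBoard               ┃100   
 ┠────────────────────────────┨exampl
 ┃   0 1 2 3 4 5 6            ┃      
 ┃0                   S ─ ·   ┃glish 
 ┃                            ┃m    ▼
 ┃1  [.]              L       ┃      
 ┃    │                       ┃      
 ┃2   ·   ·                   ┃      
 ┃        │                   ┃      
 ┃3       ·       · ─ ·       ┃      
 ┃                            ┃      
 ┗━━━━━━━━━━━━━━━━━━━━━━━━━━━━┛      
       ┃  ┃                          
       ┃  ┗━━━━━━━━━━━━━━━━━━━━━━━━━━
       ┃                             
       ┗━━━━━━━━━━━━━━━━━━━━━━━━━━━━━


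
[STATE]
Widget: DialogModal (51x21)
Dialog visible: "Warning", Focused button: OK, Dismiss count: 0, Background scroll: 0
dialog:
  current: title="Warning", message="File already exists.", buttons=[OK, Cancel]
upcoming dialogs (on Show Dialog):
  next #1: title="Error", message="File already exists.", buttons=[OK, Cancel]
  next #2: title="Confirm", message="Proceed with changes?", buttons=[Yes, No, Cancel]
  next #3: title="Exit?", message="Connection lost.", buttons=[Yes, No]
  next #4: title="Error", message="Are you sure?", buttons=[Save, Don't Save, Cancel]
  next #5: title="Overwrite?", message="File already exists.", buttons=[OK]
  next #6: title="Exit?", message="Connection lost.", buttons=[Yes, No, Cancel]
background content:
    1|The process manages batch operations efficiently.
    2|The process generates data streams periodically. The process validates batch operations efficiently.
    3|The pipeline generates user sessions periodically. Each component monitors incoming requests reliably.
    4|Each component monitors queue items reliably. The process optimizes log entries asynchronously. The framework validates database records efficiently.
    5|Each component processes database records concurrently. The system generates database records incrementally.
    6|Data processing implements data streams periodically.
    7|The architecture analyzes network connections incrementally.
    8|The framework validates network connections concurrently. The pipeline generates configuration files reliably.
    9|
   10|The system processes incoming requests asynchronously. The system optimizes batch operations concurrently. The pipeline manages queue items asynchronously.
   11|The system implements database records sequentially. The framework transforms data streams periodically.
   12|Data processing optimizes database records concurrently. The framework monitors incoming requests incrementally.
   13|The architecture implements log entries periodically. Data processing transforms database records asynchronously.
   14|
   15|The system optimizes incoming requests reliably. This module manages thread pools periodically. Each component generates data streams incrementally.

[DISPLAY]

The process manages batch operations efficiently.  
The process generates data streams periodically. Th
The pipeline generates user sessions periodically. 
Each component monitors queue items reliably. The p
Each component processes database records concurren
Data processing implements data streams periodicall
The architecture analyzes network connections incre
The framework validates network connections concurr
             ┌──────────────────────┐              
The system pr│       Warning        │s asynchronous
The system im│ File already exists. │s sequentially
Data processi│    [OK]  Cancel      │cords concurre
The architect└──────────────────────┘es periodicall
                                                   
The system optimizes incoming requests reliably. Th
                                                   
                                                   
                                                   
                                                   
                                                   
                                                   


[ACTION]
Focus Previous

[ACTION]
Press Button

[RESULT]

The process manages batch operations efficiently.  
The process generates data streams periodically. Th
The pipeline generates user sessions periodically. 
Each component monitors queue items reliably. The p
Each component processes database records concurren
Data processing implements data streams periodicall
The architecture analyzes network connections incre
The framework validates network connections concurr
                                                   
The system processes incoming requests asynchronous
The system implements database records sequentially
Data processing optimizes database records concurre
The architecture implements log entries periodicall
                                                   
The system optimizes incoming requests reliably. Th
                                                   
                                                   
                                                   
                                                   
                                                   
                                                   


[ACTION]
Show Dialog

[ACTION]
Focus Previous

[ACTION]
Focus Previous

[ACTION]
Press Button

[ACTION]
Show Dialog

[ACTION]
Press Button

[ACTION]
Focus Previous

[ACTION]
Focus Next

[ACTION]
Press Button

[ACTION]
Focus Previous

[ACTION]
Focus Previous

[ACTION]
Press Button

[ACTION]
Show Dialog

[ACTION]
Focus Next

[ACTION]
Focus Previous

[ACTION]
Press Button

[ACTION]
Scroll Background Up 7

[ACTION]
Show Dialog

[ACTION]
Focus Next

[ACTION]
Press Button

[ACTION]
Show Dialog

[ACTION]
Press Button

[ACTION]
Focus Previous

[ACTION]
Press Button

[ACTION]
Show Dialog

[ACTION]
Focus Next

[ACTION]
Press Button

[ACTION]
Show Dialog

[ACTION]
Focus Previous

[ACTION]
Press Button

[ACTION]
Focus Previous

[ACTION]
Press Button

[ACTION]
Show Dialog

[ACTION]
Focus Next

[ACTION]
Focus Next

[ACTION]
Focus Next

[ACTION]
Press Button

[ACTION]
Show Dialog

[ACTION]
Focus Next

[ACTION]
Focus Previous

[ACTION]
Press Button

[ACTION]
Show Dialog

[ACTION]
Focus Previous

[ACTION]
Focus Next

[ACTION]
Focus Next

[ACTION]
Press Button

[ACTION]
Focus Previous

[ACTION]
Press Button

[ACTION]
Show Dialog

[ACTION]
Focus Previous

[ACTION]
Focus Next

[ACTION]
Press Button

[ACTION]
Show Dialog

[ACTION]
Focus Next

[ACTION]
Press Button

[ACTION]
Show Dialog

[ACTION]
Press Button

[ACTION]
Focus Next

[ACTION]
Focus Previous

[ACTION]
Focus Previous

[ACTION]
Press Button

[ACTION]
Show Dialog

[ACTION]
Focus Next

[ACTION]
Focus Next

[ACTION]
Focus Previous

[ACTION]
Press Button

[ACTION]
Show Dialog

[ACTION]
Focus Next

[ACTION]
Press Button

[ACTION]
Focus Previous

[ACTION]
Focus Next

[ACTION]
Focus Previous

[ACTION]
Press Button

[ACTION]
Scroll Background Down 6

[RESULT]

The architecture analyzes network connections incre
The framework validates network connections concurr
                                                   
The system processes incoming requests asynchronous
The system implements database records sequentially
Data processing optimizes database records concurre
The architecture implements log entries periodicall
                                                   
The system optimizes incoming requests reliably. Th
                                                   
                                                   
                                                   
                                                   
                                                   
                                                   
                                                   
                                                   
                                                   
                                                   
                                                   
                                                   


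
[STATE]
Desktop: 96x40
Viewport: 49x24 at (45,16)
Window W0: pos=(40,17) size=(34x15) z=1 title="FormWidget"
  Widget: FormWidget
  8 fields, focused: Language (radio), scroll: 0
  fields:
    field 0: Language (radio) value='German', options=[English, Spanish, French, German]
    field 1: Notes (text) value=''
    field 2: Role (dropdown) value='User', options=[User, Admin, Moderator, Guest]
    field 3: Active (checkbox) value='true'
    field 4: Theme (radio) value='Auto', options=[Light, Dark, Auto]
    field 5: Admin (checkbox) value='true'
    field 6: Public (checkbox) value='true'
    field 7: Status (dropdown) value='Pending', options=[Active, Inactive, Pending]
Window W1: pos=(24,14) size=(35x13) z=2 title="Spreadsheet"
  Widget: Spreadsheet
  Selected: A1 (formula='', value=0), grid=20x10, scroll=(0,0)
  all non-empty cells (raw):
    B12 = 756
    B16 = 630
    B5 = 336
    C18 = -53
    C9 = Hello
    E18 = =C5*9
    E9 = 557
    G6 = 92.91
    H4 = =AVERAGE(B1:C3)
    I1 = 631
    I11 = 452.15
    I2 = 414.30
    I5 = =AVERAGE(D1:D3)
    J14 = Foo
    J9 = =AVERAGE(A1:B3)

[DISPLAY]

─────────────┨                                   
             ┃━━━━━━━━━━━━━━┓                    
   C       D ┃              ┃                    
-------------┃──────────────┨                    
       0     ┃English  ( ) S┃                    
       0     ┃             ]┃                    
       0     ┃r           ▼]┃                    
       0     ┃              ┃                    
       0     ┃Light  ( ) Dar┃                    
       0     ┃              ┃                    
━━━━━━━━━━━━━┛              ┃                    
atus:     [Pending        ▼]┃                    
                            ┃                    
                            ┃                    
                            ┃                    
━━━━━━━━━━━━━━━━━━━━━━━━━━━━┛                    
                                                 
                                                 
                                                 
                                                 
                                                 
                                                 
                                                 
                                                 


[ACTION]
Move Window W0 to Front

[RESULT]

─────────────┨                                   
━━━━━━━━━━━━━━━━━━━━━━━━━━━━┓                    
mWidget                     ┃                    
────────────────────────────┨                    
nguage:   ( ) English  ( ) S┃                    
tes:      [                ]┃                    
le:       [User           ▼]┃                    
tive:     [x]               ┃                    
eme:      ( ) Light  ( ) Dar┃                    
min:      [x]               ┃                    
blic:     [x]               ┃                    
atus:     [Pending        ▼]┃                    
                            ┃                    
                            ┃                    
                            ┃                    
━━━━━━━━━━━━━━━━━━━━━━━━━━━━┛                    
                                                 
                                                 
                                                 
                                                 
                                                 
                                                 
                                                 
                                                 


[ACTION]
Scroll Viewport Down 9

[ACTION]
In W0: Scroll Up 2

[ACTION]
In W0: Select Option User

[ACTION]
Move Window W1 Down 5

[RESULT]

                                                 
━━━━━━━━━━━━━━━━━━━━━━━━━━━━┓                    
mWidget                     ┃                    
────────────────────────────┨                    
nguage:   ( ) English  ( ) S┃                    
tes:      [                ]┃                    
le:       [User           ▼]┃                    
tive:     [x]               ┃                    
eme:      ( ) Light  ( ) Dar┃                    
min:      [x]               ┃                    
blic:     [x]               ┃                    
atus:     [Pending        ▼]┃                    
                            ┃                    
                            ┃                    
                            ┃                    
━━━━━━━━━━━━━━━━━━━━━━━━━━━━┛                    
                                                 
                                                 
                                                 
                                                 
                                                 
                                                 
                                                 
                                                 


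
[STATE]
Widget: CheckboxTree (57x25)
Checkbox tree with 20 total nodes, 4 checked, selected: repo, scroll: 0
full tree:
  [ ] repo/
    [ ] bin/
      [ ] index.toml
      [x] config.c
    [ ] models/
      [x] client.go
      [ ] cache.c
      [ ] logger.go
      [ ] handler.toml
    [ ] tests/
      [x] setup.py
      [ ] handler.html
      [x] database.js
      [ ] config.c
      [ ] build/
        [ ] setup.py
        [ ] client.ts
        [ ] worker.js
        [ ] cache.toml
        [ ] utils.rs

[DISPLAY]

>[-] repo/                                               
   [-] bin/                                              
     [ ] index.toml                                      
     [x] config.c                                        
   [-] models/                                           
     [x] client.go                                       
     [ ] cache.c                                         
     [ ] logger.go                                       
     [ ] handler.toml                                    
   [-] tests/                                            
     [x] setup.py                                        
     [ ] handler.html                                    
     [x] database.js                                     
     [ ] config.c                                        
     [ ] build/                                          
       [ ] setup.py                                      
       [ ] client.ts                                     
       [ ] worker.js                                     
       [ ] cache.toml                                    
       [ ] utils.rs                                      
                                                         
                                                         
                                                         
                                                         
                                                         


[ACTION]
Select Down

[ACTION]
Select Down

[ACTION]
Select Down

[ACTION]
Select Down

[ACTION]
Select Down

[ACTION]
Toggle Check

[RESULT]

 [-] repo/                                               
   [-] bin/                                              
     [ ] index.toml                                      
     [x] config.c                                        
   [ ] models/                                           
>    [ ] client.go                                       
     [ ] cache.c                                         
     [ ] logger.go                                       
     [ ] handler.toml                                    
   [-] tests/                                            
     [x] setup.py                                        
     [ ] handler.html                                    
     [x] database.js                                     
     [ ] config.c                                        
     [ ] build/                                          
       [ ] setup.py                                      
       [ ] client.ts                                     
       [ ] worker.js                                     
       [ ] cache.toml                                    
       [ ] utils.rs                                      
                                                         
                                                         
                                                         
                                                         
                                                         
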